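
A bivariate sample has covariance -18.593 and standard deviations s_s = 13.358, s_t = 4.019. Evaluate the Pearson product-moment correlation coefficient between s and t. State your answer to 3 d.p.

r = Cov(s,t) / (s_s · s_t) = -18.593 / (13.358 × 4.019)
  = -18.593 / 53.6858 ≈ -0.346

-0.346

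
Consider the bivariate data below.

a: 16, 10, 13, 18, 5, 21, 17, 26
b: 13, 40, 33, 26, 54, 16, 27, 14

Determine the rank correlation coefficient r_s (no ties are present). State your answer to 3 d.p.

Rank a: 4, 2, 3, 6, 1, 7, 5, 8
Rank b: 1, 7, 6, 4, 8, 3, 5, 2
d = rank(a) − rank(b): 3, -5, -3, 2, -7, 4, 0, 6; Σd² = 148
ρ = 1 − 6Σd² / [n(n²−1)] = 1 − 6×148 / (8×63) = 1 − 888/504 ≈ -0.762

-0.762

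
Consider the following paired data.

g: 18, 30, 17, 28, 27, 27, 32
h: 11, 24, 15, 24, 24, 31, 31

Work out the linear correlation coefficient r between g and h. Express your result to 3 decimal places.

0.882

n = 7, Σg = 179, Σh = 160, Σg² = 4779, Σh² = 3996, Σgh = 4322
nΣgh − ΣgΣh = 30254 − 28640 = 1614
nΣg² − (Σg)² = 33453 − 32041 = 1412; nΣh² − (Σh)² = 27972 − 25600 = 2372
r = 1614 / √(1412 × 2372) = 1614 / 1830.0995 ≈ 0.882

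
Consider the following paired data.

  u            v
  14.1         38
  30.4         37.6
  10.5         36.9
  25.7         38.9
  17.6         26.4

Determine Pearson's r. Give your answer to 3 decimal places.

n = 5, Σu = 98.3, Σv = 177.8, Σu² = 2203.47, Σv² = 6429.54, Σuv = 3530.66
nΣuv − ΣuΣv = 17653.3 − 17477.74 = 175.56
nΣu² − (Σu)² = 11017.35 − 9662.89 = 1354.46; nΣv² − (Σv)² = 32147.7 − 31612.84 = 534.86
r = 175.56 / √(1354.46 × 534.86) = 175.56 / 851.1442 ≈ 0.206

0.206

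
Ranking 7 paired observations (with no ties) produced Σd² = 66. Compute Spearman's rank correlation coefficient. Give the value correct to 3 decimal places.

ρ = 1 − 6Σd² / [n(n²−1)] = 1 − 6×66 / (7×48)
  = 1 − 396/336 = 1 − 1.1786 ≈ -0.179

-0.179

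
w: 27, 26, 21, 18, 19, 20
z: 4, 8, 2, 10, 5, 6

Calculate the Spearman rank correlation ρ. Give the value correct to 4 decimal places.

-0.4857

Rank w: 6, 5, 4, 1, 2, 3
Rank z: 2, 5, 1, 6, 3, 4
d = rank(w) − rank(z): 4, 0, 3, -5, -1, -1; Σd² = 52
ρ = 1 − 6Σd² / [n(n²−1)] = 1 − 6×52 / (6×35) = 1 − 312/210 ≈ -0.4857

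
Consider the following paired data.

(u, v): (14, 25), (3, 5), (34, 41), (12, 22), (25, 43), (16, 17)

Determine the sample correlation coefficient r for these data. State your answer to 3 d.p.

n = 6, Σu = 104, Σv = 153, Σu² = 2386, Σv² = 4953, Σuv = 3370
nΣuv − ΣuΣv = 20220 − 15912 = 4308
nΣu² − (Σu)² = 14316 − 10816 = 3500; nΣv² − (Σv)² = 29718 − 23409 = 6309
r = 4308 / √(3500 × 6309) = 4308 / 4699.0957 ≈ 0.917

0.917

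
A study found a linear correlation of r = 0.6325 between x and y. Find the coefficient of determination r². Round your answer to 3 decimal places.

0.400

r² = (0.6325)² = 0.400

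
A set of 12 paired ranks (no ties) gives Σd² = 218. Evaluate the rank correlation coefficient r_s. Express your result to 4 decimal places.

0.2378

ρ = 1 − 6Σd² / [n(n²−1)] = 1 − 6×218 / (12×143)
  = 1 − 1308/1716 = 1 − 0.76224 ≈ 0.2378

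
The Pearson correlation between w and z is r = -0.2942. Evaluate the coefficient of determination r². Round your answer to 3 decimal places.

0.087

r² = (-0.2942)² = 0.087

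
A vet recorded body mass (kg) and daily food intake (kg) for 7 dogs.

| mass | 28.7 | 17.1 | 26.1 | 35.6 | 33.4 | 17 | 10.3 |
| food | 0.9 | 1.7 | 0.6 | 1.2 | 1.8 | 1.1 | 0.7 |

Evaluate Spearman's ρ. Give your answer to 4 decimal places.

0.4286

Rank mass: 5, 3, 4, 7, 6, 2, 1
Rank food: 3, 6, 1, 5, 7, 4, 2
d = rank(mass) − rank(food): 2, -3, 3, 2, -1, -2, -1; Σd² = 32
ρ = 1 − 6Σd² / [n(n²−1)] = 1 − 6×32 / (7×48) = 1 − 192/336 ≈ 0.4286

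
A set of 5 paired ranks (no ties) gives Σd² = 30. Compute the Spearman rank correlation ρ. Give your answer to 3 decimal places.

-0.500

ρ = 1 − 6Σd² / [n(n²−1)] = 1 − 6×30 / (5×24)
  = 1 − 180/120 = 1 − 1.5000 ≈ -0.500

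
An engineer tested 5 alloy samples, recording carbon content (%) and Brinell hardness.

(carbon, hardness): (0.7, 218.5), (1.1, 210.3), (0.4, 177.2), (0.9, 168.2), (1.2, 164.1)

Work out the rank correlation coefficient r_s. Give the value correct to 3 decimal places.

-0.500

Rank carbon: 2, 4, 1, 3, 5
Rank hardness: 5, 4, 3, 2, 1
d = rank(carbon) − rank(hardness): -3, 0, -2, 1, 4; Σd² = 30
ρ = 1 − 6Σd² / [n(n²−1)] = 1 − 6×30 / (5×24) = 1 − 180/120 ≈ -0.500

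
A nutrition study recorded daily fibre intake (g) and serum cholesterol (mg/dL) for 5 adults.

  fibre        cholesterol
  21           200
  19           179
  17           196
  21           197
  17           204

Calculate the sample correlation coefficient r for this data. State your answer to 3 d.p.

n = 5, Σx = 95, Σy = 976, Σx² = 1821, Σy² = 190882, Σxy = 18538
nΣxy − ΣxΣy = 92690 − 92720 = -30
nΣx² − (Σx)² = 9105 − 9025 = 80; nΣy² − (Σy)² = 954410 − 952576 = 1834
r = -30 / √(80 × 1834) = -30 / 383.0405 ≈ -0.078

-0.078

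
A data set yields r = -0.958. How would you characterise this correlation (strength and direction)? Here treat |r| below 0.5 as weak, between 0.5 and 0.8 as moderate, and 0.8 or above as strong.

r = -0.958 < 0 so the relationship is negative.
|r| = 0.958, which falls in the strong range.

strong negative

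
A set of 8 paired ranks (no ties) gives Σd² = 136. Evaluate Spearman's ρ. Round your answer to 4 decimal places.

ρ = 1 − 6Σd² / [n(n²−1)] = 1 − 6×136 / (8×63)
  = 1 − 816/504 = 1 − 1.61905 ≈ -0.6190

-0.6190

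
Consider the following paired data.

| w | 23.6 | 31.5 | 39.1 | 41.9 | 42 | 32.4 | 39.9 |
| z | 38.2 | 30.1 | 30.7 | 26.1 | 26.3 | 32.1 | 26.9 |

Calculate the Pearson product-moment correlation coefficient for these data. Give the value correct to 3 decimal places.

n = 7, Σw = 250.4, Σz = 210.4, Σw² = 9239.4, Σz² = 6434.66, Σwz = 7361.58
nΣwz − ΣwΣz = 51531.06 − 52684.16 = -1153.1
nΣw² − (Σw)² = 64675.8 − 62700.16 = 1975.64; nΣz² − (Σz)² = 45042.62 − 44268.16 = 774.46
r = -1153.1 / √(1975.64 × 774.46) = -1153.1 / 1236.9536 ≈ -0.932

-0.932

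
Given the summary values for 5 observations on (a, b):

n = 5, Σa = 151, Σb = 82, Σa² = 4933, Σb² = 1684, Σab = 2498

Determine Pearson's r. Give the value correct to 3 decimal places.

r = (nΣab − ΣaΣb) / √[(nΣa² − (Σa)²)(nΣb² − (Σb)²)]
Numerator: 5×2498 − 151×82 = 108
Denominator: √[(24665 − 22801)(8420 − 6724)] = √[1864 × 1696] = 1778.0169
r = 108 / 1778.0169 ≈ 0.061

0.061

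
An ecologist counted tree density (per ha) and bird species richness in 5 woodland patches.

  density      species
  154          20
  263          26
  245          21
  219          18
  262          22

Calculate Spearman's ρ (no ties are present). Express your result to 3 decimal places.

Rank density: 1, 5, 3, 2, 4
Rank species: 2, 5, 3, 1, 4
d = rank(density) − rank(species): -1, 0, 0, 1, 0; Σd² = 2
ρ = 1 − 6Σd² / [n(n²−1)] = 1 − 6×2 / (5×24) = 1 − 12/120 ≈ 0.900

0.900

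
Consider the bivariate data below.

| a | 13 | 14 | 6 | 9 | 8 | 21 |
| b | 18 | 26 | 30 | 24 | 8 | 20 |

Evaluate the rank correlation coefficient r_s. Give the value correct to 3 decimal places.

Rank a: 4, 5, 1, 3, 2, 6
Rank b: 2, 5, 6, 4, 1, 3
d = rank(a) − rank(b): 2, 0, -5, -1, 1, 3; Σd² = 40
ρ = 1 − 6Σd² / [n(n²−1)] = 1 − 6×40 / (6×35) = 1 − 240/210 ≈ -0.143

-0.143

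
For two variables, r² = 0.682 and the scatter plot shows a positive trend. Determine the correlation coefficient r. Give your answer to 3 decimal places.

|r| = √0.682 = 0.826
The association is positive, so r = 0.826.

0.826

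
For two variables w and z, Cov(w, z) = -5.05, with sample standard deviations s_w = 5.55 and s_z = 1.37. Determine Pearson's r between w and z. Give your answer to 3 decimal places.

r = Cov(w,z) / (s_w · s_z) = -5.05 / (5.55 × 1.37)
  = -5.05 / 7.6035 ≈ -0.664

-0.664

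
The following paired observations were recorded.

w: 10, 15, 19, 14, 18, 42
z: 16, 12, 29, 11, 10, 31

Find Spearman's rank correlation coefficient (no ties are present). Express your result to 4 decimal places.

0.4857

Rank w: 1, 3, 5, 2, 4, 6
Rank z: 4, 3, 5, 2, 1, 6
d = rank(w) − rank(z): -3, 0, 0, 0, 3, 0; Σd² = 18
ρ = 1 − 6Σd² / [n(n²−1)] = 1 − 6×18 / (6×35) = 1 − 108/210 ≈ 0.4857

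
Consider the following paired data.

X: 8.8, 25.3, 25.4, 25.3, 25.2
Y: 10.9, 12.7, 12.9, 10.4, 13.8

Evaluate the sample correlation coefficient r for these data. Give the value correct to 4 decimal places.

0.4816

n = 5, ΣX = 110, ΣY = 60.7, ΣX² = 2637.82, ΣY² = 745.11, ΣXY = 1355.77
nΣXY − ΣXΣY = 6778.85 − 6677 = 101.85
nΣX² − (ΣX)² = 13189.1 − 12100 = 1089.1; nΣY² − (ΣY)² = 3725.55 − 3684.49 = 41.06
r = 101.85 / √(1089.1 × 41.06) = 101.85 / 211.4674 ≈ 0.4816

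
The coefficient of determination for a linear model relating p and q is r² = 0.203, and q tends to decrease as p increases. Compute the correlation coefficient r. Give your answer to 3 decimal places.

-0.451

|r| = √0.203 = 0.451
The association is negative, so r = −0.451.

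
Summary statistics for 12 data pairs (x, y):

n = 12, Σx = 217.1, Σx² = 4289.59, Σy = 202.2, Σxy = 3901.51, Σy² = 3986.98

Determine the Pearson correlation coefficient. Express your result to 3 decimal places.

r = (nΣxy − ΣxΣy) / √[(nΣx² − (Σx)²)(nΣy² − (Σy)²)]
Numerator: 12×3901.51 − 217.1×202.2 = 2920.5
Denominator: √[(51475.08 − 47132.41)(47843.76 − 40884.84)] = √[4342.67 × 6958.92] = 5497.2987
r = 2920.5 / 5497.2987 ≈ 0.531

0.531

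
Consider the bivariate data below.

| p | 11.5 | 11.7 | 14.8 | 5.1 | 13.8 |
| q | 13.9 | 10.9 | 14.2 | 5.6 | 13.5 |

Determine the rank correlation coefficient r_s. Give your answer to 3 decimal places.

Rank p: 2, 3, 5, 1, 4
Rank q: 4, 2, 5, 1, 3
d = rank(p) − rank(q): -2, 1, 0, 0, 1; Σd² = 6
ρ = 1 − 6Σd² / [n(n²−1)] = 1 − 6×6 / (5×24) = 1 − 36/120 ≈ 0.700

0.700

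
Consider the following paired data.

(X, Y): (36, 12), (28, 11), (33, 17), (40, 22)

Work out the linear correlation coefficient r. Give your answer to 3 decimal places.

n = 4, ΣX = 137, ΣY = 62, ΣX² = 4769, ΣY² = 1038, ΣXY = 2181
nΣXY − ΣXΣY = 8724 − 8494 = 230
nΣX² − (ΣX)² = 19076 − 18769 = 307; nΣY² − (ΣY)² = 4152 − 3844 = 308
r = 230 / √(307 × 308) = 230 / 307.4996 ≈ 0.748

0.748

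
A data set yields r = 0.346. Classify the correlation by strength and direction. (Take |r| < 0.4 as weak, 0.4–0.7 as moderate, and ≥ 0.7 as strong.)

r = 0.346 > 0 so the relationship is positive.
|r| = 0.346, which falls in the weak range.

weak positive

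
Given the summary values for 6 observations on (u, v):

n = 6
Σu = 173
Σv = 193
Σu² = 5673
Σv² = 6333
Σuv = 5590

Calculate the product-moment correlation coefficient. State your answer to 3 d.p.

0.086

r = (nΣuv − ΣuΣv) / √[(nΣu² − (Σu)²)(nΣv² − (Σv)²)]
Numerator: 6×5590 − 173×193 = 151
Denominator: √[(34038 − 29929)(37998 − 37249)] = √[4109 × 749] = 1754.3207
r = 151 / 1754.3207 ≈ 0.086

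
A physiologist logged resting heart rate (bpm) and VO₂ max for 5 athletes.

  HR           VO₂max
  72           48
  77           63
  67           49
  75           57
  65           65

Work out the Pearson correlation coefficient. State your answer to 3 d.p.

0.073

n = 5, Σx = 356, Σy = 282, Σx² = 25452, Σy² = 16148, Σxy = 20090
nΣxy − ΣxΣy = 100450 − 100392 = 58
nΣx² − (Σx)² = 127260 − 126736 = 524; nΣy² − (Σy)² = 80740 − 79524 = 1216
r = 58 / √(524 × 1216) = 58 / 798.2381 ≈ 0.073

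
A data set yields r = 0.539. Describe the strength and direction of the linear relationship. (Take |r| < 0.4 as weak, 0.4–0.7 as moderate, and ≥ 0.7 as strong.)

r = 0.539 > 0 so the relationship is positive.
|r| = 0.539, which falls in the moderate range.

moderate positive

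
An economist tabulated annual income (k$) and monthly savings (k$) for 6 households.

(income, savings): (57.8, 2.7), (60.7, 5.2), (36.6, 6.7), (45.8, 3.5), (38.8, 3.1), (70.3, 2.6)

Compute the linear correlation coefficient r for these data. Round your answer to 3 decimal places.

n = 6, Σx = 310, Σy = 23.8, Σx² = 16910.06, Σy² = 107.84, Σxy = 1180.28
nΣxy − ΣxΣy = 7081.68 − 7378 = -296.32
nΣx² − (Σx)² = 101460.36 − 96100 = 5360.36; nΣy² − (Σy)² = 647.04 − 566.44 = 80.6
r = -296.32 / √(5360.36 × 80.6) = -296.32 / 657.3013 ≈ -0.451

-0.451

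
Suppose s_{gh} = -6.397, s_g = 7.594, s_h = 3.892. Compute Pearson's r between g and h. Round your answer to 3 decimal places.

r = Cov(g,h) / (s_g · s_h) = -6.397 / (7.594 × 3.892)
  = -6.397 / 29.5558 ≈ -0.216

-0.216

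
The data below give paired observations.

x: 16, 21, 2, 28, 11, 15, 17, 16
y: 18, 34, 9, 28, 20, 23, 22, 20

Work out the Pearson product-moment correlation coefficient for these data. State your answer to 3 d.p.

0.843

n = 8, Σx = 126, Σy = 174, Σx² = 2376, Σy² = 4158, Σxy = 3063
nΣxy − ΣxΣy = 24504 − 21924 = 2580
nΣx² − (Σx)² = 19008 − 15876 = 3132; nΣy² − (Σy)² = 33264 − 30276 = 2988
r = 2580 / √(3132 × 2988) = 2580 / 3059.1528 ≈ 0.843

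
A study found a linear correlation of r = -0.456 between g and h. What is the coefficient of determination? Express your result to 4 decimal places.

0.2079

r² = (-0.456)² = 0.2079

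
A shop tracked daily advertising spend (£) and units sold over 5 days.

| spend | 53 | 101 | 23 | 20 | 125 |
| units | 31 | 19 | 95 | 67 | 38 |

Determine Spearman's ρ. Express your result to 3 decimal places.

-0.600

Rank spend: 3, 4, 2, 1, 5
Rank units: 2, 1, 5, 4, 3
d = rank(spend) − rank(units): 1, 3, -3, -3, 2; Σd² = 32
ρ = 1 − 6Σd² / [n(n²−1)] = 1 − 6×32 / (5×24) = 1 − 192/120 ≈ -0.600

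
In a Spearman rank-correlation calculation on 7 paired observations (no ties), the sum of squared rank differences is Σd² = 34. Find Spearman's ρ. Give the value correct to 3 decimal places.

0.393

ρ = 1 − 6Σd² / [n(n²−1)] = 1 − 6×34 / (7×48)
  = 1 − 204/336 = 1 − 0.6071 ≈ 0.393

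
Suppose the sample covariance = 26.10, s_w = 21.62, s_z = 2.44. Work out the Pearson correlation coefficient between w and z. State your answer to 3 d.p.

r = Cov(w,z) / (s_w · s_z) = 26.10 / (21.62 × 2.44)
  = 26.10 / 52.7528 ≈ 0.495

0.495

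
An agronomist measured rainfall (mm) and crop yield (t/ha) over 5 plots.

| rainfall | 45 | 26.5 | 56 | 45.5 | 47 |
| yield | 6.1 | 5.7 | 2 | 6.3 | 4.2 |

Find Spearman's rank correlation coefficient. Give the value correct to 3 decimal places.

Rank rainfall: 2, 1, 5, 3, 4
Rank yield: 4, 3, 1, 5, 2
d = rank(rainfall) − rank(yield): -2, -2, 4, -2, 2; Σd² = 32
ρ = 1 − 6Σd² / [n(n²−1)] = 1 − 6×32 / (5×24) = 1 − 192/120 ≈ -0.600

-0.600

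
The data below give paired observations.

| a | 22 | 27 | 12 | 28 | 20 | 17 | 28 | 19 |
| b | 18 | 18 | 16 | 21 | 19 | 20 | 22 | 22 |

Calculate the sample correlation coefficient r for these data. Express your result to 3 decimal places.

0.491

n = 8, Σa = 173, Σb = 156, Σa² = 3975, Σb² = 3074, Σab = 3416
nΣab − ΣaΣb = 27328 − 26988 = 340
nΣa² − (Σa)² = 31800 − 29929 = 1871; nΣb² − (Σb)² = 24592 − 24336 = 256
r = 340 / √(1871 × 256) = 340 / 692.0809 ≈ 0.491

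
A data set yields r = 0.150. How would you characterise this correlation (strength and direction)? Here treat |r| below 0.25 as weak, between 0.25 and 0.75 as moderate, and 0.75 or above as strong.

weak positive

r = 0.150 > 0 so the relationship is positive.
|r| = 0.150, which falls in the weak range.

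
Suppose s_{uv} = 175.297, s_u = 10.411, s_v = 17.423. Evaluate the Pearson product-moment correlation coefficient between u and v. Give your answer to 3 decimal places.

0.966

r = Cov(u,v) / (s_u · s_v) = 175.297 / (10.411 × 17.423)
  = 175.297 / 181.3909 ≈ 0.966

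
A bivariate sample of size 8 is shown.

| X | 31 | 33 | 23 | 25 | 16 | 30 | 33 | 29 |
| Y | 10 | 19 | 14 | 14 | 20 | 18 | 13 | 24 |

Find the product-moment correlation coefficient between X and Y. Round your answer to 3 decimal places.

n = 8, ΣX = 220, ΣY = 132, ΣX² = 6290, ΣY² = 2322, ΣXY = 3594
nΣXY − ΣXΣY = 28752 − 29040 = -288
nΣX² − (ΣX)² = 50320 − 48400 = 1920; nΣY² − (ΣY)² = 18576 − 17424 = 1152
r = -288 / √(1920 × 1152) = -288 / 1487.2256 ≈ -0.194

-0.194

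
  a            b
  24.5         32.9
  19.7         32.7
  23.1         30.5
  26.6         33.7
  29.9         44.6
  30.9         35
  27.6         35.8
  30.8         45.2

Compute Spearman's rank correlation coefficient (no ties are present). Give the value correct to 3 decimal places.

0.833

Rank a: 3, 1, 2, 4, 6, 8, 5, 7
Rank b: 3, 2, 1, 4, 7, 5, 6, 8
d = rank(a) − rank(b): 0, -1, 1, 0, -1, 3, -1, -1; Σd² = 14
ρ = 1 − 6Σd² / [n(n²−1)] = 1 − 6×14 / (8×63) = 1 − 84/504 ≈ 0.833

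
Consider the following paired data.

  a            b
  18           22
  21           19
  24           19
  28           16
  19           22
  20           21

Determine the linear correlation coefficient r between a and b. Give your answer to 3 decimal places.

n = 6, Σa = 130, Σb = 119, Σa² = 2886, Σb² = 2387, Σab = 2537
nΣab − ΣaΣb = 15222 − 15470 = -248
nΣa² − (Σa)² = 17316 − 16900 = 416; nΣb² − (Σb)² = 14322 − 14161 = 161
r = -248 / √(416 × 161) = -248 / 258.7972 ≈ -0.958

-0.958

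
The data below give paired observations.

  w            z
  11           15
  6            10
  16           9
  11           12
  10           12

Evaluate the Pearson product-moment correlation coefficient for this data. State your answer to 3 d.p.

-0.165

n = 5, Σw = 54, Σz = 58, Σw² = 634, Σz² = 694, Σwz = 621
nΣwz − ΣwΣz = 3105 − 3132 = -27
nΣw² − (Σw)² = 3170 − 2916 = 254; nΣz² − (Σz)² = 3470 − 3364 = 106
r = -27 / √(254 × 106) = -27 / 164.0853 ≈ -0.165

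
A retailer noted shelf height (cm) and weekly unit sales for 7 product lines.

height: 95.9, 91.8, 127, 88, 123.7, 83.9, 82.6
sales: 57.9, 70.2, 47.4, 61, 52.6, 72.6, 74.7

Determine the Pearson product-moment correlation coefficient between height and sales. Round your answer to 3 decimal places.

n = 7, Σx = 692.9, Σy = 436.4, Σx² = 70660.71, Σy² = 27865.82, Σxy = 42152.75
nΣxy − ΣxΣy = 295069.25 − 302381.56 = -7312.31
nΣx² − (Σx)² = 494624.97 − 480110.41 = 14514.56; nΣy² − (Σy)² = 195060.74 − 190444.96 = 4615.78
r = -7312.31 / √(14514.56 × 4615.78) = -7312.31 / 8185.1094 ≈ -0.893

-0.893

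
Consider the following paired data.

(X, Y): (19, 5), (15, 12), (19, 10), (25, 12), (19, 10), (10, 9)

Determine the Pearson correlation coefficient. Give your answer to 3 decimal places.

n = 6, ΣX = 107, ΣY = 58, ΣX² = 2033, ΣY² = 594, ΣXY = 1045
nΣXY − ΣXΣY = 6270 − 6206 = 64
nΣX² − (ΣX)² = 12198 − 11449 = 749; nΣY² − (ΣY)² = 3564 − 3364 = 200
r = 64 / √(749 × 200) = 64 / 387.0400 ≈ 0.165

0.165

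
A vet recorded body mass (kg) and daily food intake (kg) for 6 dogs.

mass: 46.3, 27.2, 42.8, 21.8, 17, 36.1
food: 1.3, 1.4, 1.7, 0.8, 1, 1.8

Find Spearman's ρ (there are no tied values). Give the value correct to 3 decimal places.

Rank mass: 6, 3, 5, 2, 1, 4
Rank food: 3, 4, 5, 1, 2, 6
d = rank(mass) − rank(food): 3, -1, 0, 1, -1, -2; Σd² = 16
ρ = 1 − 6Σd² / [n(n²−1)] = 1 − 6×16 / (6×35) = 1 − 96/210 ≈ 0.543

0.543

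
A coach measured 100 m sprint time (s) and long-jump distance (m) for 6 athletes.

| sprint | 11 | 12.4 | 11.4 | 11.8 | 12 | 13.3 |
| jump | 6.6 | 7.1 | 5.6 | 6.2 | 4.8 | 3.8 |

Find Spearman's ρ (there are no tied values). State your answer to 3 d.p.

Rank sprint: 1, 5, 2, 3, 4, 6
Rank jump: 5, 6, 3, 4, 2, 1
d = rank(sprint) − rank(jump): -4, -1, -1, -1, 2, 5; Σd² = 48
ρ = 1 − 6Σd² / [n(n²−1)] = 1 − 6×48 / (6×35) = 1 − 288/210 ≈ -0.371

-0.371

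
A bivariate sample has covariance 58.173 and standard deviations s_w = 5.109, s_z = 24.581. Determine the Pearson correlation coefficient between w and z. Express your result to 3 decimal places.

r = Cov(w,z) / (s_w · s_z) = 58.173 / (5.109 × 24.581)
  = 58.173 / 125.5843 ≈ 0.463

0.463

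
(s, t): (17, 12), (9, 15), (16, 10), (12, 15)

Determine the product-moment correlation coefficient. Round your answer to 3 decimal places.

-0.847

n = 4, Σs = 54, Σt = 52, Σs² = 770, Σt² = 694, Σst = 679
nΣst − ΣsΣt = 2716 − 2808 = -92
nΣs² − (Σs)² = 3080 − 2916 = 164; nΣt² − (Σt)² = 2776 − 2704 = 72
r = -92 / √(164 × 72) = -92 / 108.6646 ≈ -0.847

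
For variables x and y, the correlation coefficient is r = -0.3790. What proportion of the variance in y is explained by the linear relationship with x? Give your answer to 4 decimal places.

r² = (-0.3790)² = 0.1436

0.1436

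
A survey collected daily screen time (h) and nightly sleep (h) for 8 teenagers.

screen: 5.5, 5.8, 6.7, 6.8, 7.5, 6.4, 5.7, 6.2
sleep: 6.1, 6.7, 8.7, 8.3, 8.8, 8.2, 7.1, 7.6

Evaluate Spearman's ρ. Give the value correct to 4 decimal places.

Rank screen: 1, 3, 6, 7, 8, 5, 2, 4
Rank sleep: 1, 2, 7, 6, 8, 5, 3, 4
d = rank(screen) − rank(sleep): 0, 1, -1, 1, 0, 0, -1, 0; Σd² = 4
ρ = 1 − 6Σd² / [n(n²−1)] = 1 − 6×4 / (8×63) = 1 − 24/504 ≈ 0.9524

0.9524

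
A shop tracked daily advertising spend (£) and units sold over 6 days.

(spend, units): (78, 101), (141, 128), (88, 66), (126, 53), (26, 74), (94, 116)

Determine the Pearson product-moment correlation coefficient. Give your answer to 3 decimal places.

0.275

n = 6, Σx = 553, Σy = 538, Σx² = 59097, Σy² = 52682, Σxy = 51240
nΣxy − ΣxΣy = 307440 − 297514 = 9926
nΣx² − (Σx)² = 354582 − 305809 = 48773; nΣy² − (Σy)² = 316092 − 289444 = 26648
r = 9926 / √(48773 × 26648) = 9926 / 36051.3925 ≈ 0.275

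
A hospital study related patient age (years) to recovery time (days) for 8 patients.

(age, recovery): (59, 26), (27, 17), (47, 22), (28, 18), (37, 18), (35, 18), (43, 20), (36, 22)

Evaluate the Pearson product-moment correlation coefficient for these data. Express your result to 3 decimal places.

0.893

n = 8, Σx = 312, Σy = 161, Σx² = 12942, Σy² = 3305, Σxy = 6479
nΣxy − ΣxΣy = 51832 − 50232 = 1600
nΣx² − (Σx)² = 103536 − 97344 = 6192; nΣy² − (Σy)² = 26440 − 25921 = 519
r = 1600 / √(6192 × 519) = 1600 / 1792.6651 ≈ 0.893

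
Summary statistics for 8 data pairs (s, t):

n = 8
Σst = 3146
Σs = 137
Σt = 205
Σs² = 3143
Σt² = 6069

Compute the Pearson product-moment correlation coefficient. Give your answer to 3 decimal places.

r = (nΣst − ΣsΣt) / √[(nΣs² − (Σs)²)(nΣt² − (Σt)²)]
Numerator: 8×3146 − 137×205 = -2917
Denominator: √[(25144 − 18769)(48552 − 42025)] = √[6375 × 6527] = 6450.5523
r = -2917 / 6450.5523 ≈ -0.452

-0.452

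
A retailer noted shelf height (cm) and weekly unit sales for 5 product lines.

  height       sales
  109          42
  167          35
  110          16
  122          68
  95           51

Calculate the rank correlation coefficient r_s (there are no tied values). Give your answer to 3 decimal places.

-0.200

Rank height: 2, 5, 3, 4, 1
Rank sales: 3, 2, 1, 5, 4
d = rank(height) − rank(sales): -1, 3, 2, -1, -3; Σd² = 24
ρ = 1 − 6Σd² / [n(n²−1)] = 1 − 6×24 / (5×24) = 1 − 144/120 ≈ -0.200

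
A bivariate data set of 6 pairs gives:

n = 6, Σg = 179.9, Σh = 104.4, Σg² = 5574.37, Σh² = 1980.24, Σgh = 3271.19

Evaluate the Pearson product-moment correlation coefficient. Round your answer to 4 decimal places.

r = (nΣgh − ΣgΣh) / √[(nΣg² − (Σg)²)(nΣh² − (Σh)²)]
Numerator: 6×3271.19 − 179.9×104.4 = 845.58
Denominator: √[(33446.22 − 32364.01)(11881.44 − 10899.36)] = √[1082.21 × 982.08] = 1030.9301
r = 845.58 / 1030.9301 ≈ 0.8202

0.8202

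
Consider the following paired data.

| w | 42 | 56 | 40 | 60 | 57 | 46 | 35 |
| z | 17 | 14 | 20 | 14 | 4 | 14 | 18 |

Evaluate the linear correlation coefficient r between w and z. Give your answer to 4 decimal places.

n = 7, Σw = 336, Σz = 101, Σw² = 16690, Σz² = 1617, Σwz = 4640
nΣwz − ΣwΣz = 32480 − 33936 = -1456
nΣw² − (Σw)² = 116830 − 112896 = 3934; nΣz² − (Σz)² = 11319 − 10201 = 1118
r = -1456 / √(3934 × 1118) = -1456 / 2097.1915 ≈ -0.6943

-0.6943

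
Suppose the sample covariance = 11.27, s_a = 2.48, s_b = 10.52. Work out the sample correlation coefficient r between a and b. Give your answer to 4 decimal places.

r = Cov(a,b) / (s_a · s_b) = 11.27 / (2.48 × 10.52)
  = 11.27 / 26.0896 ≈ 0.4320

0.4320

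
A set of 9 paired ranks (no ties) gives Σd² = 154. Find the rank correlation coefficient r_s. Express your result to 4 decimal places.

-0.2833

ρ = 1 − 6Σd² / [n(n²−1)] = 1 − 6×154 / (9×80)
  = 1 − 924/720 = 1 − 1.28333 ≈ -0.2833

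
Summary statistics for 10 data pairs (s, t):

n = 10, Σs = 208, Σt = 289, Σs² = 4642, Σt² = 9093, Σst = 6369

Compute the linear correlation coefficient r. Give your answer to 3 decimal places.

r = (nΣst − ΣsΣt) / √[(nΣs² − (Σs)²)(nΣt² − (Σt)²)]
Numerator: 10×6369 − 208×289 = 3578
Denominator: √[(46420 − 43264)(90930 − 83521)] = √[3156 × 7409] = 4835.5769
r = 3578 / 4835.5769 ≈ 0.740

0.740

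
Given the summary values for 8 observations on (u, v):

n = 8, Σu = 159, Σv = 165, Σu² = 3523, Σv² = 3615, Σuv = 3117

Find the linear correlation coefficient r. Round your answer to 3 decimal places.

-0.586

r = (nΣuv − ΣuΣv) / √[(nΣu² − (Σu)²)(nΣv² − (Σv)²)]
Numerator: 8×3117 − 159×165 = -1299
Denominator: √[(28184 − 25281)(28920 − 27225)] = √[2903 × 1695] = 2218.2392
r = -1299 / 2218.2392 ≈ -0.586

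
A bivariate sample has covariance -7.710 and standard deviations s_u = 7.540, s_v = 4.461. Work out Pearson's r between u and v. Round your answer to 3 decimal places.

r = Cov(u,v) / (s_u · s_v) = -7.710 / (7.540 × 4.461)
  = -7.710 / 33.6359 ≈ -0.229

-0.229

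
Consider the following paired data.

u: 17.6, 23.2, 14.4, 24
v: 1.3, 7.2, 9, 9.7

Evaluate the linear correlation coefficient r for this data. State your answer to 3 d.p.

n = 4, Σu = 79.2, Σv = 27.2, Σu² = 1631.36, Σv² = 228.62, Σuv = 552.32
nΣuv − ΣuΣv = 2209.28 − 2154.24 = 55.04
nΣu² − (Σu)² = 6525.44 − 6272.64 = 252.8; nΣv² − (Σv)² = 914.48 − 739.84 = 174.64
r = 55.04 / √(252.8 × 174.64) = 55.04 / 210.1166 ≈ 0.262

0.262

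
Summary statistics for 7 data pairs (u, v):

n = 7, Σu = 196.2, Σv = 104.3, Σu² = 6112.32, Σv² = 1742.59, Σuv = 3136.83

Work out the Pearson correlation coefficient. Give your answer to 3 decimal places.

r = (nΣuv − ΣuΣv) / √[(nΣu² − (Σu)²)(nΣv² − (Σv)²)]
Numerator: 7×3136.83 − 196.2×104.3 = 1494.15
Denominator: √[(42786.24 − 38494.44)(12198.13 − 10878.49)] = √[4291.8 × 1319.64] = 2379.8384
r = 1494.15 / 2379.8384 ≈ 0.628

0.628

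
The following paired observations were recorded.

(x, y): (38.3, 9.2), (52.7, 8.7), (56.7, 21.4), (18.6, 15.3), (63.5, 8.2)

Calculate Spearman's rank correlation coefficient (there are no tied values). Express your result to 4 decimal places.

-0.4000

Rank x: 2, 3, 4, 1, 5
Rank y: 3, 2, 5, 4, 1
d = rank(x) − rank(y): -1, 1, -1, -3, 4; Σd² = 28
ρ = 1 − 6Σd² / [n(n²−1)] = 1 − 6×28 / (5×24) = 1 − 168/120 ≈ -0.4000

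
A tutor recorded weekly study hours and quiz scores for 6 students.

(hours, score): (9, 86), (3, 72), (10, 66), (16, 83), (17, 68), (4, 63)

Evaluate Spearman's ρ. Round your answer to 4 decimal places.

0.0857

Rank hours: 3, 1, 4, 5, 6, 2
Rank score: 6, 4, 2, 5, 3, 1
d = rank(hours) − rank(score): -3, -3, 2, 0, 3, 1; Σd² = 32
ρ = 1 − 6Σd² / [n(n²−1)] = 1 − 6×32 / (6×35) = 1 − 192/210 ≈ 0.0857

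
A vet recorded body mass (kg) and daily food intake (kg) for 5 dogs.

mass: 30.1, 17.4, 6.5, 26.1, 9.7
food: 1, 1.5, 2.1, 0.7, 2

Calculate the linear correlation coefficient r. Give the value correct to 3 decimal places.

-0.950

n = 5, Σx = 89.8, Σy = 7.3, Σx² = 2026.32, Σy² = 12.15, Σxy = 107.52
nΣxy − ΣxΣy = 537.6 − 655.54 = -117.94
nΣx² − (Σx)² = 10131.6 − 8064.04 = 2067.56; nΣy² − (Σy)² = 60.75 − 53.29 = 7.46
r = -117.94 / √(2067.56 × 7.46) = -117.94 / 124.1934 ≈ -0.950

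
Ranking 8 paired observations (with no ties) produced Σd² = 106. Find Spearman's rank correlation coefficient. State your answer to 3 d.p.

ρ = 1 − 6Σd² / [n(n²−1)] = 1 − 6×106 / (8×63)
  = 1 − 636/504 = 1 − 1.2619 ≈ -0.262

-0.262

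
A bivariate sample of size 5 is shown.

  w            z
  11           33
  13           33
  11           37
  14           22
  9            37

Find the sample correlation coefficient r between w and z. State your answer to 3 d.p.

n = 5, Σw = 58, Σz = 162, Σw² = 688, Σz² = 5400, Σwz = 1840
nΣwz − ΣwΣz = 9200 − 9396 = -196
nΣw² − (Σw)² = 3440 − 3364 = 76; nΣz² − (Σz)² = 27000 − 26244 = 756
r = -196 / √(76 × 756) = -196 / 239.6998 ≈ -0.818

-0.818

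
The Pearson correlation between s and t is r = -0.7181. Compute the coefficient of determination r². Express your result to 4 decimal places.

r² = (-0.7181)² = 0.5157

0.5157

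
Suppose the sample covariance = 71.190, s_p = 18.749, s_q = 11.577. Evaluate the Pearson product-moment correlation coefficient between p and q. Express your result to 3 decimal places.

r = Cov(p,q) / (s_p · s_q) = 71.190 / (18.749 × 11.577)
  = 71.190 / 217.0572 ≈ 0.328

0.328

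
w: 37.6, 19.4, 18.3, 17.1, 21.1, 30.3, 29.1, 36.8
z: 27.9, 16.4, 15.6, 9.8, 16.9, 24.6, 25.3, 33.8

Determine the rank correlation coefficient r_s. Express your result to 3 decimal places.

Rank w: 8, 3, 2, 1, 4, 6, 5, 7
Rank z: 7, 3, 2, 1, 4, 5, 6, 8
d = rank(w) − rank(z): 1, 0, 0, 0, 0, 1, -1, -1; Σd² = 4
ρ = 1 − 6Σd² / [n(n²−1)] = 1 − 6×4 / (8×63) = 1 − 24/504 ≈ 0.952

0.952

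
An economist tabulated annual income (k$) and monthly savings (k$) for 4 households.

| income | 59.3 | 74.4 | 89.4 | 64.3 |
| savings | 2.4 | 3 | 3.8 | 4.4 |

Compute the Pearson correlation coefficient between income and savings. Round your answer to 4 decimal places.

0.3140

n = 4, Σx = 287.4, Σy = 13.6, Σx² = 21178.7, Σy² = 48.56, Σxy = 988.16
nΣxy − ΣxΣy = 3952.64 − 3908.64 = 44
nΣx² − (Σx)² = 84714.8 − 82598.76 = 2116.04; nΣy² − (Σy)² = 194.24 − 184.96 = 9.28
r = 44 / √(2116.04 × 9.28) = 44 / 140.1315 ≈ 0.3140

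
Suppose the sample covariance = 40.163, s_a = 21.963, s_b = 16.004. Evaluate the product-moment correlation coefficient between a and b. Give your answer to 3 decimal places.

0.114

r = Cov(a,b) / (s_a · s_b) = 40.163 / (21.963 × 16.004)
  = 40.163 / 351.4959 ≈ 0.114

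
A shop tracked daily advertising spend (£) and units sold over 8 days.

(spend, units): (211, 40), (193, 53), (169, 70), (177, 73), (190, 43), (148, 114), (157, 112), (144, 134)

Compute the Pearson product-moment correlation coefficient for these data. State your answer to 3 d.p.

n = 8, Σx = 1389, Σy = 639, Σx² = 245049, Σy² = 59983, Σxy = 105342
nΣxy − ΣxΣy = 842736 − 887571 = -44835
nΣx² − (Σx)² = 1960392 − 1929321 = 31071; nΣy² − (Σy)² = 479864 − 408321 = 71543
r = -44835 / √(31071 × 71543) = -44835 / 47147.7736 ≈ -0.951

-0.951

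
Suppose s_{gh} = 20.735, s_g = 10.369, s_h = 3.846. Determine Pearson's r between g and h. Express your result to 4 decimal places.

r = Cov(g,h) / (s_g · s_h) = 20.735 / (10.369 × 3.846)
  = 20.735 / 39.8792 ≈ 0.5199

0.5199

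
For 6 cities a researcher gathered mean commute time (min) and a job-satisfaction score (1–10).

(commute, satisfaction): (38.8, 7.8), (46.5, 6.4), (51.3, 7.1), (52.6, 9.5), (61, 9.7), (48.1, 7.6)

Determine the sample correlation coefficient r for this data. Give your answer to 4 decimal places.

0.6196

n = 6, Σx = 298.3, Σy = 48.1, Σx² = 15100.75, Σy² = 394.31, Σxy = 2421.43
nΣxy − ΣxΣy = 14528.58 − 14348.23 = 180.35
nΣx² − (Σx)² = 90604.5 − 88982.89 = 1621.61; nΣy² − (Σy)² = 2365.86 − 2313.61 = 52.25
r = 180.35 / √(1621.61 × 52.25) = 180.35 / 291.0827 ≈ 0.6196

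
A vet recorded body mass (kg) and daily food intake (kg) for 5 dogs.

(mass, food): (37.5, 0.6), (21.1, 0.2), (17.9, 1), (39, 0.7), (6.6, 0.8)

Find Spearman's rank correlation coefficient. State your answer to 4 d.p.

Rank mass: 4, 3, 2, 5, 1
Rank food: 2, 1, 5, 3, 4
d = rank(mass) − rank(food): 2, 2, -3, 2, -3; Σd² = 30
ρ = 1 − 6Σd² / [n(n²−1)] = 1 − 6×30 / (5×24) = 1 − 180/120 ≈ -0.5000

-0.5000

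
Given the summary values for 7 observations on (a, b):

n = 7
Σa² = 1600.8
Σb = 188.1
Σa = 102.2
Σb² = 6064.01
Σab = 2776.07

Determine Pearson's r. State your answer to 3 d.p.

0.090

r = (nΣab − ΣaΣb) / √[(nΣa² − (Σa)²)(nΣb² − (Σb)²)]
Numerator: 7×2776.07 − 102.2×188.1 = 208.67
Denominator: √[(11205.6 − 10444.84)(42448.07 − 35381.61)] = √[760.76 × 7066.46] = 2318.5944
r = 208.67 / 2318.5944 ≈ 0.090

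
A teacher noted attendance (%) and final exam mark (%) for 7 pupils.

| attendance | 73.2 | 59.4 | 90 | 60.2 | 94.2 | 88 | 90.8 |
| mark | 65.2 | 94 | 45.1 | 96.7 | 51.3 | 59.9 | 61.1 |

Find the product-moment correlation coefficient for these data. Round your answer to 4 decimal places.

n = 7, Σx = 555.8, Σy = 473.3, Σx² = 45472.92, Σy² = 34424.85, Σxy = 35888.12
nΣxy − ΣxΣy = 251216.84 − 263060.14 = -11843.3
nΣx² − (Σx)² = 318310.44 − 308913.64 = 9396.8; nΣy² − (Σy)² = 240973.95 − 224012.89 = 16961.06
r = -11843.3 / √(9396.8 × 16961.06) = -11843.3 / 12624.5669 ≈ -0.9381

-0.9381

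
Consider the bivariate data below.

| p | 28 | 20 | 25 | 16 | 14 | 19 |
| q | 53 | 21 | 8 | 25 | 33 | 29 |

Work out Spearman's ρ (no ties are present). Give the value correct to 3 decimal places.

-0.086

Rank p: 6, 4, 5, 2, 1, 3
Rank q: 6, 2, 1, 3, 5, 4
d = rank(p) − rank(q): 0, 2, 4, -1, -4, -1; Σd² = 38
ρ = 1 − 6Σd² / [n(n²−1)] = 1 − 6×38 / (6×35) = 1 − 228/210 ≈ -0.086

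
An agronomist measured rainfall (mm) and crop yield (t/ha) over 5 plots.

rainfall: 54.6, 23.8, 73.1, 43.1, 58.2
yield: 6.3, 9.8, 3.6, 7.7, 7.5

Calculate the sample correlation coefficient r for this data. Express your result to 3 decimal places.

-0.932

n = 5, Σx = 252.8, Σy = 34.9, Σx² = 14136.06, Σy² = 264.23, Σxy = 1608.75
nΣxy − ΣxΣy = 8043.75 − 8822.72 = -778.97
nΣx² − (Σx)² = 70680.3 − 63907.84 = 6772.46; nΣy² − (Σy)² = 1321.15 − 1218.01 = 103.14
r = -778.97 / √(6772.46 × 103.14) = -778.97 / 835.7700 ≈ -0.932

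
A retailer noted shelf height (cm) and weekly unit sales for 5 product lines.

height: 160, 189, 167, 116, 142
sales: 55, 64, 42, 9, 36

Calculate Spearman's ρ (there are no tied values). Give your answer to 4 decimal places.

0.9000

Rank height: 3, 5, 4, 1, 2
Rank sales: 4, 5, 3, 1, 2
d = rank(height) − rank(sales): -1, 0, 1, 0, 0; Σd² = 2
ρ = 1 − 6Σd² / [n(n²−1)] = 1 − 6×2 / (5×24) = 1 − 12/120 ≈ 0.9000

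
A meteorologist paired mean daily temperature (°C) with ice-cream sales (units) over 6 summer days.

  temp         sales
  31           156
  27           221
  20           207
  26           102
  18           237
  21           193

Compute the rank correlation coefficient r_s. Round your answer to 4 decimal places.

-0.5429

Rank temp: 6, 5, 2, 4, 1, 3
Rank sales: 2, 5, 4, 1, 6, 3
d = rank(temp) − rank(sales): 4, 0, -2, 3, -5, 0; Σd² = 54
ρ = 1 − 6Σd² / [n(n²−1)] = 1 − 6×54 / (6×35) = 1 − 324/210 ≈ -0.5429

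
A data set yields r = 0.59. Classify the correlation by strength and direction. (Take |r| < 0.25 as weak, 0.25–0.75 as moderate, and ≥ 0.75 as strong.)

r = 0.59 > 0 so the relationship is positive.
|r| = 0.59, which falls in the moderate range.

moderate positive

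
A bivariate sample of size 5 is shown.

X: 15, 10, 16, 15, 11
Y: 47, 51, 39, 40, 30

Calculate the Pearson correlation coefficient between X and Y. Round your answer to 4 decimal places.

n = 5, ΣX = 67, ΣY = 207, ΣX² = 927, ΣY² = 8831, ΣXY = 2769
nΣXY − ΣXΣY = 13845 − 13869 = -24
nΣX² − (ΣX)² = 4635 − 4489 = 146; nΣY² − (ΣY)² = 44155 − 42849 = 1306
r = -24 / √(146 × 1306) = -24 / 436.6646 ≈ -0.0550

-0.0550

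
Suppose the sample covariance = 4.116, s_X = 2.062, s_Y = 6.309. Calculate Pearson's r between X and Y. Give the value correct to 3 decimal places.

r = Cov(X,Y) / (s_X · s_Y) = 4.116 / (2.062 × 6.309)
  = 4.116 / 13.0092 ≈ 0.316

0.316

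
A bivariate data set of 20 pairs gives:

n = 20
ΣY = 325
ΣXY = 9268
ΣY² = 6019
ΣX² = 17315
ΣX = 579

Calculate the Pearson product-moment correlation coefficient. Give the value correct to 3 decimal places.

-0.220

r = (nΣXY − ΣXΣY) / √[(nΣX² − (ΣX)²)(nΣY² − (ΣY)²)]
Numerator: 20×9268 − 579×325 = -2815
Denominator: √[(346300 − 335241)(120380 − 105625)] = √[11059 × 14755] = 12774.0184
r = -2815 / 12774.0184 ≈ -0.220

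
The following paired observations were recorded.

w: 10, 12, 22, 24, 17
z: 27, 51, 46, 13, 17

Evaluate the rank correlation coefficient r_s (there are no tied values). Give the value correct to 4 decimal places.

-0.5000

Rank w: 1, 2, 4, 5, 3
Rank z: 3, 5, 4, 1, 2
d = rank(w) − rank(z): -2, -3, 0, 4, 1; Σd² = 30
ρ = 1 − 6Σd² / [n(n²−1)] = 1 − 6×30 / (5×24) = 1 − 180/120 ≈ -0.5000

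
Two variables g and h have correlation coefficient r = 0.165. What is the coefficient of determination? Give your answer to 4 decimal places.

r² = (0.165)² = 0.0272

0.0272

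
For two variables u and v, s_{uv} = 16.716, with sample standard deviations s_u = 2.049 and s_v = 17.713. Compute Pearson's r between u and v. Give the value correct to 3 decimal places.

r = Cov(u,v) / (s_u · s_v) = 16.716 / (2.049 × 17.713)
  = 16.716 / 36.2939 ≈ 0.461

0.461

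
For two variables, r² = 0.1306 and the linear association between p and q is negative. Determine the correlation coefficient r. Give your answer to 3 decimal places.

-0.361

|r| = √0.1306 = 0.361
The association is negative, so r = −0.361.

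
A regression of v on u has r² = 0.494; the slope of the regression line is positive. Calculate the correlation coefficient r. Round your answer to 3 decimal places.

|r| = √0.494 = 0.703
The association is positive, so r = 0.703.

0.703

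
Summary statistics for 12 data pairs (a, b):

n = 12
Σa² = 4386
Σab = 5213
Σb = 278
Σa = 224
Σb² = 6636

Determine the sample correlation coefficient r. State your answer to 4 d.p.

0.1183

r = (nΣab − ΣaΣb) / √[(nΣa² − (Σa)²)(nΣb² − (Σb)²)]
Numerator: 12×5213 − 224×278 = 284
Denominator: √[(52632 − 50176)(79632 − 77284)] = √[2456 × 2348] = 2401.3929
r = 284 / 2401.3929 ≈ 0.1183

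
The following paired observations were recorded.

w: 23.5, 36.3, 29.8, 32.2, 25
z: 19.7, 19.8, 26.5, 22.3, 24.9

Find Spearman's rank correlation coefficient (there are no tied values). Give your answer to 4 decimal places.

0.1000

Rank w: 1, 5, 3, 4, 2
Rank z: 1, 2, 5, 3, 4
d = rank(w) − rank(z): 0, 3, -2, 1, -2; Σd² = 18
ρ = 1 − 6Σd² / [n(n²−1)] = 1 − 6×18 / (5×24) = 1 − 108/120 ≈ 0.1000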